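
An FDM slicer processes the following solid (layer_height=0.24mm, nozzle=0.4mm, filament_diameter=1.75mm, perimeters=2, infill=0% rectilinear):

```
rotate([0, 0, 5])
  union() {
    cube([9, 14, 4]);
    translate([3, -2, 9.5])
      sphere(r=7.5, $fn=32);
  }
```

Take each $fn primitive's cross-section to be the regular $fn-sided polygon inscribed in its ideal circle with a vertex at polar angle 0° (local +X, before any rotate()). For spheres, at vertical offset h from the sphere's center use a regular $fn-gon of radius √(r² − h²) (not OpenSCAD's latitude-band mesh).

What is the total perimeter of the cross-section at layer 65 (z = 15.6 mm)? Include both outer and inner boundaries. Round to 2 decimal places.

27.37 mm

At z = 15.6 mm: the cube is not intersected at this z (z outside [0, 4]); the r=7.5 sphere at (3, -2) contributes a regular 32-gon of circumradius √(7.5²−6.1²) = 4.363 (perimeter = 2·32·4.363·sin(180°/32) = 27.37 mm); Taking the union: only the r=7.5 sphere at (3, -2) is present, so the union is just that shape — boundary = 27.37 mm; (whole slice rotated 5° about Z — lengths, areas and connectivity unchanged). Overall, the cross-section is a single solid region. Total boundary length (outer) = 27.37 mm.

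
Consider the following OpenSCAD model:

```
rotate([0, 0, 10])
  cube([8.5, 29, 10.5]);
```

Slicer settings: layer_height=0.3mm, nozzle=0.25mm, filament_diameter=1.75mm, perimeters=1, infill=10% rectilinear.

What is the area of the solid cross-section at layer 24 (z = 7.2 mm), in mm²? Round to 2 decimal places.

At z = 7.2 mm: the 8.5×29 cube contributes its full rectangle (area 246.50 mm²); (whole slice rotated 10° about Z — lengths, areas and connectivity unchanged). Overall, the cross-section is a single solid region. Net area = 246.50 mm².

246.50 mm²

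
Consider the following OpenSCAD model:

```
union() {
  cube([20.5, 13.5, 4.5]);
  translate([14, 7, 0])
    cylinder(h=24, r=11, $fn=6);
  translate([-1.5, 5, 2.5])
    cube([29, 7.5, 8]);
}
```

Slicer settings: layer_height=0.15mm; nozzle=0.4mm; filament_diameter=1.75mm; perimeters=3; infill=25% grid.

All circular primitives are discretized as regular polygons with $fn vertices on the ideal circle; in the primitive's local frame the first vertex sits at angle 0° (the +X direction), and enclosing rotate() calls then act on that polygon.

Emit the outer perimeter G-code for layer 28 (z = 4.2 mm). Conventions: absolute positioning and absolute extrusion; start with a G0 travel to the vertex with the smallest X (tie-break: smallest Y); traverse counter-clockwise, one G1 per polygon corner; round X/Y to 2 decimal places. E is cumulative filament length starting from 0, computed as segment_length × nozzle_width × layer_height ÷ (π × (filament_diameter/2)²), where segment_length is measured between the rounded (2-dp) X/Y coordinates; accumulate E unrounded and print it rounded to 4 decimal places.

G0 X-1.50 Y5.00 Z4.20
G1 X0.00 Y5.00 E0.0374
G1 X0.00 Y0.00 E0.1621
G1 X7.04 Y0.00 E0.3378
G1 X8.50 Y-2.53 E0.4106
G1 X19.50 Y-2.53 E0.6850
G1 X23.85 Y5.00 E0.9019
G1 X27.50 Y5.00 E0.9930
G1 X27.50 Y12.50 E1.1801
G1 X21.82 Y12.50 E1.3218
G1 X19.50 Y16.53 E1.4378
G1 X8.50 Y16.53 E1.7122
G1 X6.75 Y13.50 E1.7994
G1 X0.00 Y13.50 E1.9678
G1 X0.00 Y12.50 E1.9928
G1 X-1.50 Y12.50 E2.0302
G1 X-1.50 Y5.00 E2.2173

At z = 4.2 mm: the cube (footprint 20.5×13.5) is included at this height; the cylinder at (14, 7): section is a regular 6-gon, circumradius r=11; the 29×7.5 cube at (-1.5, 5) contributes its full rectangle; Merging all regions: the regions partially overlap (shared area 387.52 mm²), so overlapping operands fuse into one piece — 1 connected region. The outline is a single polygon with 16 vertices. Extrusion per mm of travel: 0.4 × 0.15 / (π × 0.875²) = 0.024945. Accumulating E over each segment gives final E = 2.2173.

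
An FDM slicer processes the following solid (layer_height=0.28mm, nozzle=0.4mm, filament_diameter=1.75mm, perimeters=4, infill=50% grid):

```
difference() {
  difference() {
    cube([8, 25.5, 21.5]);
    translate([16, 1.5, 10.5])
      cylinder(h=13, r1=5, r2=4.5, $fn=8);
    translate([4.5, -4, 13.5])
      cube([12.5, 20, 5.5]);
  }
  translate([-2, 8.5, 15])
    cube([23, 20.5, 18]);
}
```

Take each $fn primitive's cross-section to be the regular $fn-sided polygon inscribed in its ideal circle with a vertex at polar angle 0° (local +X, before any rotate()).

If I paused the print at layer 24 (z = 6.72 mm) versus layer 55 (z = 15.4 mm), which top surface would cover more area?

Layer 24 (z = 6.72): the cube (footprint 8×25.5) is included at this height (area 204.00 mm²); the cone at (16, 1.5) does not reach this height (z outside [10.5, 23.5]); the cube at (4.5, -4) is absent (z outside [13.5, 19]); Taking the first minus the rest: none of the subtracted shapes is present at this height, so the 8×25.5 cube is unchanged — area = 204.00 mm²; the cube at (-2, 8.5) does not reach this height (z outside [15, 33]); Subtracting the remaining from the first: none of the subtracted shapes is present at this height, so that combined region is unchanged — area = 204.00 mm². So its area = 204.00 mm². Layer 55 (z = 15.4): the 8×25.5 cube contributes its full rectangle (area 204.00 mm²); the cone at (16, 1.5) contributes a regular 8-gon of circumradius 4.812 (interpolated between r1=5 and r2=4.5 at t=0.377) (area = (8/2)·4.812²·sin(360°/8) = 65.48 mm²); the 12.5×20 cube at (4.5, -4) contributes its full rectangle (area 250.00 mm²); Subtracting the remaining from the first: starting from the 8×25.5 cube (204.00 mm²), the cone at (16, 1.5) misses the remaining region (no effect); the 12.5×20 cube at (4.5, -4) partially overlaps it — only the 56.00 mm² overlap (of its 250.00 mm²) is removed, clipping the outline — area = 148.00 mm²; the cube at (-2, 8.5) (footprint 23×20.5) is included at this height (area 471.50 mm²); Taking the first minus the rest: starting from that combined region (148.00 mm²), the 23×20.5 cube at (-2, 8.5) partially overlaps it — only the 109.75 mm² overlap (of its 471.50 mm²) is removed, clipping the outline — area = 38.25 mm². So its area = 38.25 mm². Layer 24 is larger (204.00 vs 38.25 mm²).

layer 24 (z = 6.72 mm)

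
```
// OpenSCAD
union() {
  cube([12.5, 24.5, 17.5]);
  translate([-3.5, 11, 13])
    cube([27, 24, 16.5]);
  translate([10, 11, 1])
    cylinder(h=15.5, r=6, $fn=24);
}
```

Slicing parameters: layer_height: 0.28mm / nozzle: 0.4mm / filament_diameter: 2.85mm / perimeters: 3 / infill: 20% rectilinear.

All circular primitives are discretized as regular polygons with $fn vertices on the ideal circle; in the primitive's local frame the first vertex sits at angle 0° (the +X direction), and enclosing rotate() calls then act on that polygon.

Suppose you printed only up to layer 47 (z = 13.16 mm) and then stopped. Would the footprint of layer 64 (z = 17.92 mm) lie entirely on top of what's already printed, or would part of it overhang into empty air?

Compare the two slices. At z = 13.16: the 12.5×24.5 cube contributes its full rectangle (area 306.25 mm²); the cube at (-3.5, 11) is present — its section is the full 27×24 rectangle (area 648.00 mm²); the r=6 cylinder at (10, 11) gives a regular 24-gon of circumradius 6 (constant along its height) (area = (24/2)·6.000²·sin(360°/24) = 111.81 mm²); Merging all regions: the regions partially overlap — summed areas 1066.06 mm² minus the doubly-counted overlap 267.07 mm² gives 798.99 mm² — area = 798.99 mm². At z = 17.92: the cube is absent (z outside [0, 17.5]); the 27×24 cube at (-3.5, 11) contributes its full rectangle (area 648.00 mm²); the cylinder at (10, 11) is absent (z outside [1, 16.5]); Merging all regions: only the 27×24 cube at (-3.5, 11) is present, so the union is just that shape — area = 648.00 mm². Checking containment: the cross-section at z = 17.92 is a subset of the cross-section at z = 13.16.

entirely on top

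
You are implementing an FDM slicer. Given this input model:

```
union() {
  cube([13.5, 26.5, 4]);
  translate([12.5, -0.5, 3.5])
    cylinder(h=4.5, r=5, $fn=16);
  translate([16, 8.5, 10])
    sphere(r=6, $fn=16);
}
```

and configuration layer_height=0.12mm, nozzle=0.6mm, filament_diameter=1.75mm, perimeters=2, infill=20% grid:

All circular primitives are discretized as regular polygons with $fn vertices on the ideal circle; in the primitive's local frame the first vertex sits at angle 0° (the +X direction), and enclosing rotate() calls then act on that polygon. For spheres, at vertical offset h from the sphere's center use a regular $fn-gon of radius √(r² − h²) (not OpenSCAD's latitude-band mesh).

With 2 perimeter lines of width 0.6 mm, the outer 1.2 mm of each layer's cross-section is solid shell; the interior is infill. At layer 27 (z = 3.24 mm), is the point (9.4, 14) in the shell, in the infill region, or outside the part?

infill

At z = 3.24 mm: the 13.5×26.5 cube contributes its full rectangle; the cylinder at (12.5, -0.5) does not reach this height (z outside [3.5, 8]); the sphere at (16, 8.5) is not intersected at this z (|z−center|=6.760 > r=6); Taking the union: only the 13.5×26.5 cube is present, so the union is just that shape — 1 connected region. Overall, the cross-section is a single solid region. The nearest boundary edge runs (13.50, 0.00)→(13.50, 26.50); distance from the point to it = 4.10 mm. The point is inside the cross-section and 4.10 mm from the nearest boundary — more than the 1.2 mm shell width (2 × 0.6), so it's in the infill interior.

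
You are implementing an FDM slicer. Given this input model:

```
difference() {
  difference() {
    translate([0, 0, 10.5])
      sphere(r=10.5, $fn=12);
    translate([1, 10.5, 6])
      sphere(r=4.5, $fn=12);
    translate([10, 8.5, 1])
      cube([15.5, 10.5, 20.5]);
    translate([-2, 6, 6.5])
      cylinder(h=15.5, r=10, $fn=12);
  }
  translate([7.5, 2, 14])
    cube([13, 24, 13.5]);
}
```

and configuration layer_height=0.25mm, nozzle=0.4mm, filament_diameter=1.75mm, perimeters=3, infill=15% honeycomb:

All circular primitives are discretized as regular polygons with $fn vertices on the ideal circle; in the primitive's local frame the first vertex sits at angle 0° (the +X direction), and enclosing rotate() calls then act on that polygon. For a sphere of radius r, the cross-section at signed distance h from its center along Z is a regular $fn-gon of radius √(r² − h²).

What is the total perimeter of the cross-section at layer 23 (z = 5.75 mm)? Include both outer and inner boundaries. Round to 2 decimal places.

At z = 5.75 mm: the r=10.5 sphere contributes a regular 12-gon of circumradius √(10.5²−4.75²) = 9.364 (perimeter = 2·12·9.364·sin(180°/12) = 58.17 mm); the r=4.5 sphere at (1, 10.5) contributes a regular 12-gon of circumradius √(4.5²−0.25²) = 4.493 (perimeter = 2·12·4.493·sin(180°/12) = 27.91 mm); the cube at (10, 8.5) is present — its section is the full 15.5×10.5 rectangle (perimeter 52.00 mm); the cylinder at (-2, 6) is absent (z outside [6.5, 22]); Taking the first minus the rest: starting from the r=10.5 sphere, the r=4.5 sphere at (1, 10.5) partially overlaps it — only the 15.79 mm² overlap (of its 60.56 mm²) is removed, clipping the outline; the 15.5×10.5 cube at (10, 8.5) misses the remaining region (no effect) — boundary = 59.57 mm; the cube at (7.5, 2) is not intersected at this z (z outside [14, 27.5]); Subtracting the remaining from the first: none of the subtracted shapes is present at this height, so the result so far is unchanged — boundary = 59.57 mm. Overall, the cross-section is a single solid region. Total boundary length (outer) = 59.57 mm.

59.57 mm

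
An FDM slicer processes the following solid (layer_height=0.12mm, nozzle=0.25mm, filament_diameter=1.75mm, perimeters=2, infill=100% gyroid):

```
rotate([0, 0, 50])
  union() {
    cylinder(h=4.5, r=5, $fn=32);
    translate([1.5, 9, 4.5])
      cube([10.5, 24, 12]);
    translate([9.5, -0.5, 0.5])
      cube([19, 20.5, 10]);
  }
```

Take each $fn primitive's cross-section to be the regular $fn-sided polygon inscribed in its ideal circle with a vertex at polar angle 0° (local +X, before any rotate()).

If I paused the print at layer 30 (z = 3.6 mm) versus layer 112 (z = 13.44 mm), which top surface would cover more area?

Layer 30 (z = 3.6): the cylinder: section is a regular 32-gon, circumradius r=5 (area = (32/2)·5.000²·sin(360°/32) = 78.04 mm²); the cube at (1.5, 9) is not intersected at this z (z outside [4.5, 16.5]); the 19×20.5 cube at (9.5, -0.5) contributes its full rectangle (area 389.50 mm²); Taking the union: the 2 present regions are separate (no shared area or edge), so areas and boundary lengths simply add and each stays a separate island — area = 467.54 mm²; (rotated 50° about Z; rotation is an isometry so areas/perimeters/island counts are preserved). So its area = 467.54 mm². Layer 112 (z = 13.44): the cylinder is not intersected at this z (z outside [0, 4.5]); the 10.5×24 cube at (1.5, 9) contributes its full rectangle (area 252.00 mm²); the cube at (9.5, -0.5) does not reach this height (z outside [0.5, 10.5]); Combining (union): only the 10.5×24 cube at (1.5, 9) is present, so the union is just that shape — area = 252.00 mm²; (whole slice rotated 50° about Z — lengths, areas and connectivity unchanged). So its area = 252.00 mm². Layer 30 is larger (467.54 vs 252.00 mm²).

layer 30 (z = 3.6 mm)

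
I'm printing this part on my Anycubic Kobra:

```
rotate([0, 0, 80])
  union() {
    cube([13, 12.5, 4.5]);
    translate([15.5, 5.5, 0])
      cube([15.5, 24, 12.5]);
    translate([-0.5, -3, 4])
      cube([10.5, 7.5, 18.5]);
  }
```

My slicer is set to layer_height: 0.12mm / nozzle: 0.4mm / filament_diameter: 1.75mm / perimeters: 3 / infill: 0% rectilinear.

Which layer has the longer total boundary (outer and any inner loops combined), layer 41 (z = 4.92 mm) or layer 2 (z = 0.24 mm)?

Layer 41 (z = 4.92): the cube is absent (z outside [0, 4.5]); the cube at (15.5, 5.5) is present — its section is the full 15.5×24 rectangle (perimeter 79.00 mm); the cube at (-0.5, -3) is present — its section is the full 10.5×7.5 rectangle (perimeter 36.00 mm); Combining (union): the 2 present regions are separate (no shared area or edge), so areas and boundary lengths simply add and each stays a separate island — boundary = 115.00 mm; (whole slice rotated 80° about Z — lengths, areas and connectivity unchanged). So its perimeter = 115.00 mm. Layer 2 (z = 0.24): the 13×12.5 cube contributes its full rectangle (perimeter 51.00 mm); the 15.5×24 cube at (15.5, 5.5) contributes its full rectangle (perimeter 79.00 mm); the cube at (-0.5, -3) is absent (z outside [4, 22.5]); Taking the union: the 2 present regions are separate (no shared area or edge), so areas and boundary lengths simply add and each stays a separate island — boundary = 130.00 mm; (whole slice rotated 80° about Z — lengths, areas and connectivity unchanged). So its perimeter = 130.00 mm. Layer 2 is larger (130.00 vs 115.00 mm).

layer 2 (z = 0.24 mm)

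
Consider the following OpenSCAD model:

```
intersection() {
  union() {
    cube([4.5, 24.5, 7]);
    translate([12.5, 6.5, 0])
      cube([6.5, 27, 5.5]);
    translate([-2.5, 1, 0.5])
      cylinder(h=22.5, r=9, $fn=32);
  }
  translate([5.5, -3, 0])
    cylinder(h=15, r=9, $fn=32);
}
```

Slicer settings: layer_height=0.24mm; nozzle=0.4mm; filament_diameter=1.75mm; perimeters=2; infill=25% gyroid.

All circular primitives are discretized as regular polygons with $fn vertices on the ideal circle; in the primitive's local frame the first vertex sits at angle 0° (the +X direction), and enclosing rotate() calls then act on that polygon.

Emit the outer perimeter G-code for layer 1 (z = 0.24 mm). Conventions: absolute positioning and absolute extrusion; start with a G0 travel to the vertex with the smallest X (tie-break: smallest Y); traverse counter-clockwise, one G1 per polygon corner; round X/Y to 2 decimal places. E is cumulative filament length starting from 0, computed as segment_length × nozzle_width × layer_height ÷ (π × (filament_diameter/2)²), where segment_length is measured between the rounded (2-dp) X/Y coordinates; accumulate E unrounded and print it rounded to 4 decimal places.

G0 X0.00 Y0.00 Z0.24
G1 X4.50 Y0.00 E0.1796
G1 X4.50 Y5.90 E0.4151
G1 X3.74 Y5.83 E0.4455
G1 X2.06 Y5.31 E0.5157
G1 X0.50 Y4.48 E0.5863
G1 X0.00 Y4.07 E0.6121
G1 X0.00 Y0.00 E0.7745

At z = 0.24 mm: the cube is present — its section is the full 4.5×24.5 rectangle; the 6.5×27 cube at (12.5, 6.5) contributes its full rectangle; the cylinder at (-2.5, 1) is absent (z outside [0.5, 23]); Combining (union): the 2 present regions are separate (no shared area or edge), so areas and boundary lengths simply add and each stays a separate island — 2 connected regions; the r=9 cylinder at (5.5, -3) contributes a regular 32-gon of circumradius 9; Taking the intersection: the r=9 cylinder at (5.5, -3) partially overlaps that combined region; clipping to the common part keeps 23.60 mm² — 1 connected region. The outline is a single polygon with 7 vertices. Extrusion per mm of travel: 0.4 × 0.24 / (π × 0.875²) = 0.039912. Accumulating E over each segment gives final E = 0.7745.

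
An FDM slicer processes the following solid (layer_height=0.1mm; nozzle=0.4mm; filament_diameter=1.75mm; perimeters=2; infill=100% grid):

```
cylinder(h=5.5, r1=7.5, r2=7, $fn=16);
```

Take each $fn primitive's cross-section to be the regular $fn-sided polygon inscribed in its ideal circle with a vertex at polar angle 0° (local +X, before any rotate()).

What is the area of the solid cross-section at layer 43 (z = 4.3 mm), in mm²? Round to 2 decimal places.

At z = 4.3 mm: the cone: at t=0.782 of its height the radius interpolates to r₁+(r₂−r₁)t = 7.109, giving a regular 16-gon of that circumradius (area = (16/2)·7.109²·sin(360°/16) = 154.72 mm²). Overall, the cross-section is a single solid region. Net area = 154.72 mm².

154.72 mm²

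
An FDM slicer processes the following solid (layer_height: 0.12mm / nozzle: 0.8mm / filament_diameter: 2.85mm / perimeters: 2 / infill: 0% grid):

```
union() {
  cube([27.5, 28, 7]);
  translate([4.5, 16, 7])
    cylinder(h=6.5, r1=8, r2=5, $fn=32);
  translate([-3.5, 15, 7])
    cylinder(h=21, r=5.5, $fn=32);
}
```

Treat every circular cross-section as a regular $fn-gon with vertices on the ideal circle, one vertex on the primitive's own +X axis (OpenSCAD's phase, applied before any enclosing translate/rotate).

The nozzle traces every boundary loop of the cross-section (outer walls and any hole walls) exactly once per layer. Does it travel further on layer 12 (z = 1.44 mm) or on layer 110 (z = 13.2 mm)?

Layer 12 (z = 1.44): the 27.5×28 cube contributes its full rectangle (perimeter 111.00 mm); the cone at (4.5, 16) is absent (z outside [7, 13.5]); the cylinder at (-3.5, 15) is not intersected at this z (z outside [7, 28]); Taking the union: only the 27.5×28 cube is present, so the union is just that shape — boundary = 111.00 mm. So its perimeter = 111.00 mm. Layer 110 (z = 13.2): the cube is absent (z outside [0, 7]); the cone at (4.5, 16) contributes a regular 32-gon of circumradius 5.138 (interpolated between r1=8 and r2=5 at t=0.954) (perimeter = 2·32·5.138·sin(180°/32) = 32.23 mm); the r=5.5 cylinder at (-3.5, 15) contributes a regular 32-gon of circumradius 5.5 (perimeter = 2·32·5.500·sin(180°/32) = 34.50 mm); Taking the union: the regions partially overlap (shared area 11.98 mm²), so the edge portions inside another operand are dropped and the merged outline is re-measured after clipping — boundary = 51.72 mm. So its perimeter = 51.72 mm. Layer 12 is larger (111.00 vs 51.72 mm).

layer 12 (z = 1.44 mm)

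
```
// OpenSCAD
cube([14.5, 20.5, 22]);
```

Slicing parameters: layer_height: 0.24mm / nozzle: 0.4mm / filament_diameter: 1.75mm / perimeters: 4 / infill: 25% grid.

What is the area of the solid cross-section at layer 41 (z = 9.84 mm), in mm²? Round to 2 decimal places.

297.25 mm²

At z = 9.84 mm: the 14.5×20.5 cube contributes its full rectangle (area 297.25 mm²). Overall, the cross-section is a single solid region. Net area = 297.25 mm².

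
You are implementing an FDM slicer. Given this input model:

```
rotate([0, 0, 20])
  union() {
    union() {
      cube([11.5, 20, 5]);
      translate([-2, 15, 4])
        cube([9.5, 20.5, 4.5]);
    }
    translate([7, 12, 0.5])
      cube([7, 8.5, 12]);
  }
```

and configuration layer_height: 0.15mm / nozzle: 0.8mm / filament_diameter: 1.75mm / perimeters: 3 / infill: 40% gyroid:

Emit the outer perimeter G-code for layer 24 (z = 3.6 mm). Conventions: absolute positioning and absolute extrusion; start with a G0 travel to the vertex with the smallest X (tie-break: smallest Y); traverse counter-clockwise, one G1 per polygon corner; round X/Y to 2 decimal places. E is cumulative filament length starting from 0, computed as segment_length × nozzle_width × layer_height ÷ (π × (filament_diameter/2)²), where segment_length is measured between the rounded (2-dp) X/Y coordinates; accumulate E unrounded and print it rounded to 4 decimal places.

At z = 3.6 mm: the 11.5×20 cube contributes its full rectangle; the cube at (-2, 15) is not intersected at this z (z outside [4, 8.5]); Merging all regions: only the 11.5×20 cube is present, so the union is just that shape — 1 connected region; the cube at (7, 12) is present — its section is the full 7×8.5 rectangle; Merging all regions: the regions partially overlap (shared area 36.00 mm²), so overlapping operands fuse into one piece — 1 connected region; (rotated 20° about Z; rotation is an isometry so areas/perimeters/island counts are preserved). The outline is a single polygon with 8 vertices. Extrusion per mm of travel: 0.8 × 0.15 / (π × 0.875²) = 0.049890. Accumulating E over each segment gives final E = 3.4425.

G0 X-6.84 Y18.79 Z3.60
G1 X0.00 Y0.00 E0.9976
G1 X10.81 Y3.93 E1.5715
G1 X6.70 Y15.21 E2.1704
G1 X9.05 Y16.06 E2.2951
G1 X6.14 Y24.05 E2.7193
G1 X-0.43 Y21.66 E3.0681
G1 X-0.26 Y21.19 E3.0931
G1 X-6.84 Y18.79 E3.4425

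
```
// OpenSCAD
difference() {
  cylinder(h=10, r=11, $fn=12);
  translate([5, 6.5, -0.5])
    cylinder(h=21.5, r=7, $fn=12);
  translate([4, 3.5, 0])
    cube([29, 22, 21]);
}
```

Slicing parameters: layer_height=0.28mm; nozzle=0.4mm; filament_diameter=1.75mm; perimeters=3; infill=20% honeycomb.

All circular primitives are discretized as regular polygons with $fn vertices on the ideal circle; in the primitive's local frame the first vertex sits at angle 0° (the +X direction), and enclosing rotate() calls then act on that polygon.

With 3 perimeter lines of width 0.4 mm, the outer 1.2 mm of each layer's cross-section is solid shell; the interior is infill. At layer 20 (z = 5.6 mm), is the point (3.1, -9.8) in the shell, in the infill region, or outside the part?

shell

At z = 5.6 mm: the r=11 cylinder contributes a regular 12-gon of circumradius 11; the cylinder at (5, 6.5): section is a regular 12-gon, circumradius r=7; the 29×22 cube at (4, 3.5) contributes its full rectangle; Subtracting the remaining from the first: starting from the r=11 cylinder, the r=7 cylinder at (5, 6.5) partially overlaps it — only the 97.72 mm² overlap (of its 147.00 mm²) is removed, clipping the outline; the 29×22 cube at (4, 3.5) misses the remaining region (no effect) — 1 connected region. Overall, the cross-section is a single solid region. The nearest boundary edge runs (5.50, -9.53)→(-0.00, -11.00); distance from the point to it = 0.36 mm. The point is inside the cross-section, 0.36 mm from the nearest boundary — within the 1.2 mm shell band (3 × 0.4).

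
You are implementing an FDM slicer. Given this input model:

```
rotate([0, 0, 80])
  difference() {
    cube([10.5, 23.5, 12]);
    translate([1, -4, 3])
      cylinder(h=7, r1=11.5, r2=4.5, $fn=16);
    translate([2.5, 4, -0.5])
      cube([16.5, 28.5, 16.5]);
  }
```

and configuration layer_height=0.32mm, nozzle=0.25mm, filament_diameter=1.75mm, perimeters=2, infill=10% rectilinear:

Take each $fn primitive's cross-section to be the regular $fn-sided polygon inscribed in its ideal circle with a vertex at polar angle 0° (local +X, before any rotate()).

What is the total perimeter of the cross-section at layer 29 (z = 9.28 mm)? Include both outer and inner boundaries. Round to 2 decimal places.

At z = 9.28 mm: the 10.5×23.5 cube contributes its full rectangle (perimeter 68.00 mm); the cone at (1, -4) contributes a regular 16-gon of circumradius 5.220 (interpolated between r1=11.5 and r2=4.5 at t=0.897) (perimeter = 2·16·5.220·sin(180°/16) = 32.59 mm); the cube at (2.5, 4) is present — its section is the full 16.5×28.5 rectangle (perimeter 90.00 mm); Taking the first minus the rest: starting from the 10.5×23.5 cube, the cone at (1, -4) partially overlaps it — only the 3.67 mm² overlap (of its 83.42 mm²) is removed, clipping the outline; the 16.5×28.5 cube at (2.5, 4) partially overlaps it — only the 156.00 mm² overlap (of its 470.25 mm²) is removed, clipping the outline — boundary = 67.29 mm; (whole slice rotated 80° about Z — lengths, areas and connectivity unchanged). Overall, the cross-section is a single solid region. Total boundary length (outer) = 67.29 mm.

67.29 mm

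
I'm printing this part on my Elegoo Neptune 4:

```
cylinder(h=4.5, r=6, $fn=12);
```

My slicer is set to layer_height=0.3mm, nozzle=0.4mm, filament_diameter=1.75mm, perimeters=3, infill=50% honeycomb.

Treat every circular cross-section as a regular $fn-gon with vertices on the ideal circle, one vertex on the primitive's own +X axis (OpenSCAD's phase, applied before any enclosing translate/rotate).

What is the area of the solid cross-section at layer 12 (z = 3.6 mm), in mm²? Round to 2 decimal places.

At z = 3.6 mm: the cylinder: section is a regular 12-gon, circumradius r=6 (area = (12/2)·6.000²·sin(360°/12) = 108.00 mm²). Overall, the cross-section is a single solid region. Net area = 108.00 mm².

108.00 mm²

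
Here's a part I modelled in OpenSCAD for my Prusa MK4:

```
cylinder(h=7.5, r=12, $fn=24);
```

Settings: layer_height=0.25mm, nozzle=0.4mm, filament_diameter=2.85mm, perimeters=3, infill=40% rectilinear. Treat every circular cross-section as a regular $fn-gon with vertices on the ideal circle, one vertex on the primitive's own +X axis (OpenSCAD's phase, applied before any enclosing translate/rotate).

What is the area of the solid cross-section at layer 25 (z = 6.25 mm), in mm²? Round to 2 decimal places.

447.24 mm²

At z = 6.25 mm: the cylinder: section is a regular 24-gon, circumradius r=12 (area = (24/2)·12.000²·sin(360°/24) = 447.24 mm²). Overall, the cross-section is a single solid region. Net area = 447.24 mm².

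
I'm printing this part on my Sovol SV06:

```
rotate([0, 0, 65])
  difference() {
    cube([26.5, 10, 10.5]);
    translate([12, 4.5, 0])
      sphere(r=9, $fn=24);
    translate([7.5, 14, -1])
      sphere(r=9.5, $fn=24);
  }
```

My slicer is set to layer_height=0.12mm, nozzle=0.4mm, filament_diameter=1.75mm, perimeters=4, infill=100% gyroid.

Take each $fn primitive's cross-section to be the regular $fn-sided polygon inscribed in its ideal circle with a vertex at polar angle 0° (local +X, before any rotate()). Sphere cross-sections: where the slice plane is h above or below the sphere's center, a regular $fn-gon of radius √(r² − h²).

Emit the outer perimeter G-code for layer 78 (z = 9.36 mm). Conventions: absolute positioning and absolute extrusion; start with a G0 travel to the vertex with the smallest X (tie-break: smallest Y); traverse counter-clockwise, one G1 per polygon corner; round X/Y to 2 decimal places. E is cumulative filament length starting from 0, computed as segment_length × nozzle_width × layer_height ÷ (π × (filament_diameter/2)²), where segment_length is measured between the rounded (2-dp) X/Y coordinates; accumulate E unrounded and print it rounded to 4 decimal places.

At z = 9.36 mm: the 26.5×10 cube contributes its full rectangle; the sphere at (12, 4.5) is not intersected at this z (|z−center|=9.360 > r=9); the sphere at (7.5, 14) is not intersected at this z (|z−center|=10.360 > r=9.5); After the difference (first − rest): none of the subtracted shapes is present at this height, so the 26.5×10 cube is unchanged — 1 connected region; (whole slice rotated 65° about Z — lengths, areas and connectivity unchanged). The outline is a single polygon with 4 vertices. Extrusion per mm of travel: 0.4 × 0.12 / (π × 0.875²) = 0.019956. Accumulating E over each segment gives final E = 1.4566.

G0 X-9.06 Y4.23 Z9.36
G1 X0.00 Y0.00 E0.1995
G1 X11.20 Y24.02 E0.7284
G1 X2.14 Y28.24 E0.9279
G1 X-9.06 Y4.23 E1.4566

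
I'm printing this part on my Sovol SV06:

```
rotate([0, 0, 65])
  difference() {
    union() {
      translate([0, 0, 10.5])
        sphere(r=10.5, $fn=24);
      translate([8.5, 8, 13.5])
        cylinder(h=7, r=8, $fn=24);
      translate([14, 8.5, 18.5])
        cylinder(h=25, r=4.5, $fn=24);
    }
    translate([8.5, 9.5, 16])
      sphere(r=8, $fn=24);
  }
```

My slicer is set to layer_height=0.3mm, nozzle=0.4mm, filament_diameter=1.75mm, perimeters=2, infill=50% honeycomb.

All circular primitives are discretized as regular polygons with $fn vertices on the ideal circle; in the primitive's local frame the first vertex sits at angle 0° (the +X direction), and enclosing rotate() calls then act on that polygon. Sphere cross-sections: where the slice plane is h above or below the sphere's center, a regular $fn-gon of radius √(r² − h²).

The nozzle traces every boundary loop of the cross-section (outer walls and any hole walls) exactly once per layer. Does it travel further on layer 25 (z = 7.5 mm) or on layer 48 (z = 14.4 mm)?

Layer 25 (z = 7.5): the r=10.5 sphere contributes a regular 24-gon of circumradius √(10.5²−3²) = 10.062 (perimeter = 2·24·10.062·sin(180°/24) = 63.04 mm); the cylinder at (8.5, 8) does not reach this height (z outside [13.5, 20.5]); the cylinder at (14, 8.5) does not reach this height (z outside [18.5, 43.5]); Combining (union): only the r=10.5 sphere is present, so the union is just that shape — boundary = 63.04 mm; the sphere at (8.5, 9.5) does not reach this height (|z−center|=8.500 > r=8); Subtracting the remaining from the first: none of the subtracted shapes is present at this height, so that combined region is unchanged — boundary = 63.04 mm; (whole slice rotated 65° about Z — lengths, areas and connectivity unchanged). So its perimeter = 63.04 mm. Layer 48 (z = 14.4): the r=10.5 sphere contributes a regular 24-gon of circumradius √(10.5²−3.9²) = 9.749 (perimeter = 2·24·9.749·sin(180°/24) = 61.08 mm); the r=8 cylinder at (8.5, 8) gives a regular 24-gon of circumradius 8 (constant along its height) (perimeter = 2·24·8.000·sin(180°/24) = 50.12 mm); the cylinder at (14, 8.5) is absent (z outside [18.5, 43.5]); Merging all regions: the regions partially overlap (shared area 54.35 mm²), so the edge portions inside another operand are dropped and the merged outline is re-measured after clipping — boundary = 81.38 mm; the r=8 sphere at (8.5, 9.5) slices to a regular 24-gon of circumradius 7.838 (√(r²−h²) with h=1.6 from center) (perimeter = 2·24·7.838·sin(180°/24) = 49.11 mm); Subtracting the remaining from the first: starting from that combined region, the r=8 sphere at (8.5, 9.5) partially overlaps it — only the 171.10 mm² overlap (of its 190.82 mm²) is removed, clipping the outline — boundary = 83.91 mm; (rotated 65° about Z; rotation is an isometry so areas/perimeters/island counts are preserved). So its perimeter = 83.91 mm. Layer 48 is larger (83.91 vs 63.04 mm).

layer 48 (z = 14.4 mm)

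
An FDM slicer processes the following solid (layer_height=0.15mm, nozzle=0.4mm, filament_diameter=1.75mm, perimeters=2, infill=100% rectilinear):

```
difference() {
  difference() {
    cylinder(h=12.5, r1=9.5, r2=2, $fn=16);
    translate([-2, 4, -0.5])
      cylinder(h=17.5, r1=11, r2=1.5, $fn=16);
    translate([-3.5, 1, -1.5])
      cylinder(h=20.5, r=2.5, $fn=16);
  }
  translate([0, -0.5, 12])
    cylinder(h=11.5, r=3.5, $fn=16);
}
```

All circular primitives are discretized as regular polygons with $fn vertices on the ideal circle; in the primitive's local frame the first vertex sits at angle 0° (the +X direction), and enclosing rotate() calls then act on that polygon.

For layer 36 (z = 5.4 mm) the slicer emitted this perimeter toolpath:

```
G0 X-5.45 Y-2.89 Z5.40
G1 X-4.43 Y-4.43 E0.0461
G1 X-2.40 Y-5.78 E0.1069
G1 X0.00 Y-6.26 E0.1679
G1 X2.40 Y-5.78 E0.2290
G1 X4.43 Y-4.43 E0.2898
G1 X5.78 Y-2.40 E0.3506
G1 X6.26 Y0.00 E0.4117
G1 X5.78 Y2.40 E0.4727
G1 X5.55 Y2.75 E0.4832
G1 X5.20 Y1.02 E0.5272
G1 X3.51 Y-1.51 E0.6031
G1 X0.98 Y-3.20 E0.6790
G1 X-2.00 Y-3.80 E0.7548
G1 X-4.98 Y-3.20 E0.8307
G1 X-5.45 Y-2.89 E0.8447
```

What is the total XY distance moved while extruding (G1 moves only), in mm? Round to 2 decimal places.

Sum the Euclidean lengths of each G1 segment: total = 33.86 mm.

33.86 mm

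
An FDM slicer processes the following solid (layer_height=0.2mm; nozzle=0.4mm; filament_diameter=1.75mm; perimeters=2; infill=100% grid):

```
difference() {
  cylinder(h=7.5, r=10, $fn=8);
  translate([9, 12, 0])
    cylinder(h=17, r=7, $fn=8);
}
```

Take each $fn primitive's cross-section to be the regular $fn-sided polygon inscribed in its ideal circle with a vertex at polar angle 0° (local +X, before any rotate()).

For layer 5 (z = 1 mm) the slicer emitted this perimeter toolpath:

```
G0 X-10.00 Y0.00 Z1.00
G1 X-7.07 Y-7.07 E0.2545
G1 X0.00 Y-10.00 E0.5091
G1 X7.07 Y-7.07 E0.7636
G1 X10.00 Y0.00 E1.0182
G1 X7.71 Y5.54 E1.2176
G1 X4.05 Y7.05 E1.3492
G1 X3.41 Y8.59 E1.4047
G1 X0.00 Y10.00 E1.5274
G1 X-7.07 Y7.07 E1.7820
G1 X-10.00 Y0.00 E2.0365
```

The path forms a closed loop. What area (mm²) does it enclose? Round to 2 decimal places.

278.18 mm²

Apply the shoelace formula to the sequence of (X, Y) vertices; enclosed area = 278.18 mm².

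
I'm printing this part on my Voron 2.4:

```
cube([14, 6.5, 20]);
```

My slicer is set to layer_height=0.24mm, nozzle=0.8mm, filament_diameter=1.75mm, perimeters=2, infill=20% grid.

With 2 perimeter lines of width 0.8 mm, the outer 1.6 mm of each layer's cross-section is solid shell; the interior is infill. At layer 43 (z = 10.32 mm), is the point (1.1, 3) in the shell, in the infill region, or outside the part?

shell

At z = 10.32 mm: the 14×6.5 cube contributes its full rectangle. Overall, the cross-section is a single solid region. The nearest boundary edge runs (0.00, 6.50)→(0.00, 0.00); distance from the point to it = 1.10 mm. The point is inside the cross-section, 1.10 mm from the nearest boundary — within the 1.6 mm shell band (2 × 0.8).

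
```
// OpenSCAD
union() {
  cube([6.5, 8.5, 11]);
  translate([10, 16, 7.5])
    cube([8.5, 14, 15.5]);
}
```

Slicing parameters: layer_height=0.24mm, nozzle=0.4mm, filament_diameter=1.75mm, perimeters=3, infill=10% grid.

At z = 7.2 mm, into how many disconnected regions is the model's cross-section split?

1

At z = 7.2 mm: the cube (footprint 6.5×8.5) is included at this height; the cube at (10, 16) is absent (z outside [7.5, 23]); Combining (union): only the 6.5×8.5 cube is present, so the union is just that shape — 1 connected region. The result has 1 disconnected region.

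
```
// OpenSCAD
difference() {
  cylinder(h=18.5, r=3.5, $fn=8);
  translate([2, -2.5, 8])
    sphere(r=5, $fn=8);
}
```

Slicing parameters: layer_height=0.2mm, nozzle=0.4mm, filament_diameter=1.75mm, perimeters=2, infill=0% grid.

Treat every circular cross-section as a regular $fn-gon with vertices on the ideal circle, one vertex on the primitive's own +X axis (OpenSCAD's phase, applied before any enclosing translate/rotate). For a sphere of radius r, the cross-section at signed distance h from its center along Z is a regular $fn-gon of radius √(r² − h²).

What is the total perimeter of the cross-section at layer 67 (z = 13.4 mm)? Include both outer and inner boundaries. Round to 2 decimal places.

At z = 13.4 mm: the cylinder: section is a regular 8-gon, circumradius r=3.5 (perimeter = 2·8·3.500·sin(180°/8) = 21.43 mm); the sphere at (2, -2.5) does not reach this height (|z−center|=5.400 > r=5); Subtracting the remaining from the first: none of the subtracted shapes is present at this height, so the r=3.5 cylinder is unchanged — boundary = 21.43 mm. Overall, the cross-section is a single solid region. Total boundary length (outer) = 21.43 mm.

21.43 mm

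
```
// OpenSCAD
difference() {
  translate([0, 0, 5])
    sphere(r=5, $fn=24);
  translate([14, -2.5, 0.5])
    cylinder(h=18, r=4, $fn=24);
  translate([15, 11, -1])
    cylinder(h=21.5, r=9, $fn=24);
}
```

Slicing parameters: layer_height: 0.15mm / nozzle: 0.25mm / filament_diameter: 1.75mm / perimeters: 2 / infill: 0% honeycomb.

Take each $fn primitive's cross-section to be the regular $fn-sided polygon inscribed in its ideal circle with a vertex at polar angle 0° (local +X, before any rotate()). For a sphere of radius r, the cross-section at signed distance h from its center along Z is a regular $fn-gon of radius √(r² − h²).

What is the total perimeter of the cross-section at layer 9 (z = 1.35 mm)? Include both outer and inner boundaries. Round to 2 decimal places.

21.41 mm

At z = 1.35 mm: the r=5 sphere contributes a regular 24-gon of circumradius √(5²−3.65²) = 3.417 (perimeter = 2·24·3.417·sin(180°/24) = 21.41 mm); the cylinder at (14, -2.5): section is a regular 24-gon, circumradius r=4 (perimeter = 2·24·4.000·sin(180°/24) = 25.06 mm); the cylinder at (15, 11): section is a regular 24-gon, circumradius r=9 (perimeter = 2·24·9.000·sin(180°/24) = 56.39 mm); After the difference (first − rest): starting from the r=5 sphere, the r=4 cylinder at (14, -2.5) misses the remaining region (no effect); the r=9 cylinder at (15, 11) misses the remaining region (no effect) — boundary = 21.41 mm. Overall, the cross-section is a single solid region. Total boundary length (outer) = 21.41 mm.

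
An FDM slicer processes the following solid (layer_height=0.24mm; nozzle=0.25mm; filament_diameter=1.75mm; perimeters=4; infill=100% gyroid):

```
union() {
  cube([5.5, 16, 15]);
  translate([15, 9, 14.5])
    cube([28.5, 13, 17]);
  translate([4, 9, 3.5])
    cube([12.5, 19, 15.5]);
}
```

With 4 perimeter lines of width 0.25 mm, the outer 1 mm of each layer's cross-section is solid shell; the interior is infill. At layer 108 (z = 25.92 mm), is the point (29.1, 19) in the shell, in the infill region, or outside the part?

infill

At z = 25.92 mm: the cube is absent (z outside [0, 15]); the 28.5×13 cube at (15, 9) contributes its full rectangle; the cube at (4, 9) is absent (z outside [3.5, 19]); Taking the union: only the 28.5×13 cube at (15, 9) is present, so the union is just that shape — 1 connected region. Overall, the cross-section is a single solid region. The nearest boundary edge runs (43.50, 22.00)→(15.00, 22.00); distance from the point to it = 3.00 mm. The point is inside the cross-section and 3.00 mm from the nearest boundary — more than the 1 mm shell width (4 × 0.25), so it's in the infill interior.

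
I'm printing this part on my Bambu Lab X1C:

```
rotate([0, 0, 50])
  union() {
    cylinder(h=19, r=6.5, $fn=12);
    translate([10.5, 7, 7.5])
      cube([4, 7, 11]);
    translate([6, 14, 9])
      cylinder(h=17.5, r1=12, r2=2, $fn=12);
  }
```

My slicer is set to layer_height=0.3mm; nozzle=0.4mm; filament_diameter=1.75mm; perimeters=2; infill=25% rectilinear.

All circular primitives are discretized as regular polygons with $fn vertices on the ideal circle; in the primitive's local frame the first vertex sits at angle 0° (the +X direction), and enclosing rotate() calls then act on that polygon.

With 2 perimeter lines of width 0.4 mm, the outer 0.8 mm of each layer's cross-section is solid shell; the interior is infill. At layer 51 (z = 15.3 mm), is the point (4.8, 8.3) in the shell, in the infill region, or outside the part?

At z = 15.3 mm: the cylinder: section is a regular 12-gon, circumradius r=6.5; the cube at (10.5, 7) (footprint 4×7) is included at this height; the cone at (6, 14) contributes a regular 12-gon of circumradius 8.400 (interpolated between r1=12 and r2=2 at t=0.360); Taking the union: the regions partially overlap (shared area 17.87 mm²), so overlapping operands fuse into one piece — 2 connected regions; (rotated 50° about Z; rotation is an isometry so areas/perimeters/island counts are preserved). Overall, the cross-section has 2 separate islands. Undo the 50° rotation: the query point maps to (9.444, 1.658) in the un-rotated model frame. The nearest boundary edge runs (5.63, 3.25)→(6.50, 0.00); distance from the point to it = 3.27 mm. The point is not inside any of the regions above, so it lies outside the cross-section (3.27 mm from the nearest boundary).

outside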